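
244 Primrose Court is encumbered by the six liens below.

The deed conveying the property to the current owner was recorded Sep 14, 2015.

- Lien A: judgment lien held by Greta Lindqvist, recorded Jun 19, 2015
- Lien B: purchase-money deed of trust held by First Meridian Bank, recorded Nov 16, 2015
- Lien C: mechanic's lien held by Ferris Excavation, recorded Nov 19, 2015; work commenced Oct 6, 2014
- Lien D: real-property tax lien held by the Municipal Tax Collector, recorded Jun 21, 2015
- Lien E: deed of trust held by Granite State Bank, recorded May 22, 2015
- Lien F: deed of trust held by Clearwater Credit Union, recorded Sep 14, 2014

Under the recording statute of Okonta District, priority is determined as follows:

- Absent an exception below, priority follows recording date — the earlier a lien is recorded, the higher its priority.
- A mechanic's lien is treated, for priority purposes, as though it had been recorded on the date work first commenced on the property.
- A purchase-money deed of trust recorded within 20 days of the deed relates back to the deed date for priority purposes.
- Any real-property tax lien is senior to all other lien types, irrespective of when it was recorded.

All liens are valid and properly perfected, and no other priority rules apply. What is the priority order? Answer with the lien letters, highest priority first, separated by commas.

Effective dates: B was recorded 63 days after the deed, outside the 20-day window, so it keeps its recording date; C is treated as recorded Oct 6, 2014, the work-commencement date.
D is a real-property tax lien, so it outranks all other liens regardless of date.
Remaining liens by effective date: F (Sep 14, 2014), C (Oct 6, 2014), E (May 22, 2015), A (Jun 19, 2015), B (Nov 16, 2015).

D, F, C, E, A, B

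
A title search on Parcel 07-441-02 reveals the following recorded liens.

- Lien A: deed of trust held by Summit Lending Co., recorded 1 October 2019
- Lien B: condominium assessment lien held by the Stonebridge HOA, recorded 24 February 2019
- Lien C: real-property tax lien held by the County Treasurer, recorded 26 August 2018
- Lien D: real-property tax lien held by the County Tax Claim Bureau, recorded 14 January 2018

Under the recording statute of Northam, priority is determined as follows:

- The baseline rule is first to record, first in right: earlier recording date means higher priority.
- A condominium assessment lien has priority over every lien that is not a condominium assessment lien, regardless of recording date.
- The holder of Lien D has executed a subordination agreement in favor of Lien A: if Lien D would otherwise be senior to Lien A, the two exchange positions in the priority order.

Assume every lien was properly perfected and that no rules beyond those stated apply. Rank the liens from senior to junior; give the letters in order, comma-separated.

B is a condominium assessment lien and takes priority over every other lien.
The other liens, earliest effective date first: D (14 January 2018), C (26 August 2018), A (1 October 2019).
Because D would otherwise rank above A, the subordination swaps them.

B, A, C, D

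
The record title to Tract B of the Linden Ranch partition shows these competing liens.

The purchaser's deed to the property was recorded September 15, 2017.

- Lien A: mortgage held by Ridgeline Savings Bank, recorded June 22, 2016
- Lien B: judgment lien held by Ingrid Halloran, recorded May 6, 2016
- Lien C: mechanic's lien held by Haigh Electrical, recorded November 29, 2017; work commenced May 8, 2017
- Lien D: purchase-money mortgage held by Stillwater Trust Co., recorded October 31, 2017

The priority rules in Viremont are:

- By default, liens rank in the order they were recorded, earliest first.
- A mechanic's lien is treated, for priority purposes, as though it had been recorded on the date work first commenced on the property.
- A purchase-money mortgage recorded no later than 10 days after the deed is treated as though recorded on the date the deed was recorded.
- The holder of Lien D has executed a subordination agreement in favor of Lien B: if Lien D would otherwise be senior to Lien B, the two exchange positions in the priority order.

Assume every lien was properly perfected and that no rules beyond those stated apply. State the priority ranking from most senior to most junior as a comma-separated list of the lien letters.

First, effective dates: C is treated as recorded May 8, 2017, the work-commencement date; D missed the 10-day window (46 days after the deed), so its recording date stands.
By effective date, earliest first: B (May 6, 2016), A (June 22, 2016), C (May 8, 2017), D (October 31, 2017).
D already ranks below B; the subordination has no effect.

B, A, C, D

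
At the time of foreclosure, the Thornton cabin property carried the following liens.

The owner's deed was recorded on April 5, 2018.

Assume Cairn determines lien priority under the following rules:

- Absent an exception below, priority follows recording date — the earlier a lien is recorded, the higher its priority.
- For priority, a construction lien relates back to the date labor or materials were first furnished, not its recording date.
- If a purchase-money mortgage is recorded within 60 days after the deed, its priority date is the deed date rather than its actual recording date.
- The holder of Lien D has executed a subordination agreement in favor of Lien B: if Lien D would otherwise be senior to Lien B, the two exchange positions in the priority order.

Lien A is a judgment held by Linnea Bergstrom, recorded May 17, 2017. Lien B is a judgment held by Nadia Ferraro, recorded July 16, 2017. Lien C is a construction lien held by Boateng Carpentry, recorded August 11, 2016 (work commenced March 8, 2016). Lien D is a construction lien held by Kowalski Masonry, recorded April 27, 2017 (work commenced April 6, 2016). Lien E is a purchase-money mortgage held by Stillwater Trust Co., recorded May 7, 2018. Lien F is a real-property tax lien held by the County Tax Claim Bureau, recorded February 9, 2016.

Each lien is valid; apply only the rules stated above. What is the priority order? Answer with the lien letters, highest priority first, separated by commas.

First, effective dates: C is treated as recorded March 8, 2016, the work-commencement date; D is treated as recorded April 6, 2016, the work-commencement date; E's effective date is the deed date, April 5, 2018.
By effective date, earliest first: F (February 9, 2016), C (March 8, 2016), D (April 6, 2016), A (May 17, 2017), B (July 16, 2017), E (April 5, 2018).
The subordination applies — D was senior to B — so D and B swap.

F, C, B, A, D, E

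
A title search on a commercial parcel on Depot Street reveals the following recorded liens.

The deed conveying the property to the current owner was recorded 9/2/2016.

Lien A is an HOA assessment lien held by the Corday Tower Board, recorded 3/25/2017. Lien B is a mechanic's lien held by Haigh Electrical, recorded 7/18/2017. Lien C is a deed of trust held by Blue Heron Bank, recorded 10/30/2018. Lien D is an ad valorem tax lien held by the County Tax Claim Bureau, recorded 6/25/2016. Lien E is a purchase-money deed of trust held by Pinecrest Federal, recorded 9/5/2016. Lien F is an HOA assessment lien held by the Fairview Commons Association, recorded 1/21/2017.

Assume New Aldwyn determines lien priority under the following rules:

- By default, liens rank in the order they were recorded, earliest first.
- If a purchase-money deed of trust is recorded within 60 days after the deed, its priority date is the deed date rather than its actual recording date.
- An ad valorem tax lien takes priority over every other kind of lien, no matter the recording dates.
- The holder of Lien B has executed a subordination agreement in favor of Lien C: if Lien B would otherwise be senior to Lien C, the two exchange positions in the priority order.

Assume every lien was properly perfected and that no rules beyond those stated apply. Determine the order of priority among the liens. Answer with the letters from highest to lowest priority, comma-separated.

Effective dates after the stated exceptions: E relates back to the deed date 9/2/2016.
D is an ad valorem tax lien and takes priority over every other lien.
The other liens, earliest effective date first: E (9/2/2016), F (1/21/2017), A (3/25/2017), B (7/18/2017), C (10/30/2018).
The subordination applies — B was senior to C — so B and C swap.

D, E, F, A, C, B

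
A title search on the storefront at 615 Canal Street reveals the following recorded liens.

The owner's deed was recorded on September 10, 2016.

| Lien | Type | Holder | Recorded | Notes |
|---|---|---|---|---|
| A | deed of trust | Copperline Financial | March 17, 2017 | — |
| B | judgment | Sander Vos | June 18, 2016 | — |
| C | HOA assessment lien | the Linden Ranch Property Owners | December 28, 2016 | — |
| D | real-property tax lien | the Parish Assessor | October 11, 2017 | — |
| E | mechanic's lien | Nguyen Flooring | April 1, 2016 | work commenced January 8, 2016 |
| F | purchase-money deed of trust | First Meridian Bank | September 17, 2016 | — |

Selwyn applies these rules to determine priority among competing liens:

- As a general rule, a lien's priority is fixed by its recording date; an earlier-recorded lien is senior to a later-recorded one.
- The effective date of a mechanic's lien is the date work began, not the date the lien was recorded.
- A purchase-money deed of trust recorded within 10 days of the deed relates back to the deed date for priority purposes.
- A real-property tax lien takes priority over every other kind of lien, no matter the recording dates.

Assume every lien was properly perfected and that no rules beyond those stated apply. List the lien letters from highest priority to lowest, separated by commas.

Adjusting effective dates: E is treated as recorded January 8, 2016, the work-commencement date; F relates back to the deed date September 10, 2016.
D is a real-property tax lien, so it outranks all other liens regardless of date.
The other liens, earliest effective date first: E (January 8, 2016), B (June 18, 2016), F (September 10, 2016), C (December 28, 2016), A (March 17, 2017).

D, E, B, F, C, A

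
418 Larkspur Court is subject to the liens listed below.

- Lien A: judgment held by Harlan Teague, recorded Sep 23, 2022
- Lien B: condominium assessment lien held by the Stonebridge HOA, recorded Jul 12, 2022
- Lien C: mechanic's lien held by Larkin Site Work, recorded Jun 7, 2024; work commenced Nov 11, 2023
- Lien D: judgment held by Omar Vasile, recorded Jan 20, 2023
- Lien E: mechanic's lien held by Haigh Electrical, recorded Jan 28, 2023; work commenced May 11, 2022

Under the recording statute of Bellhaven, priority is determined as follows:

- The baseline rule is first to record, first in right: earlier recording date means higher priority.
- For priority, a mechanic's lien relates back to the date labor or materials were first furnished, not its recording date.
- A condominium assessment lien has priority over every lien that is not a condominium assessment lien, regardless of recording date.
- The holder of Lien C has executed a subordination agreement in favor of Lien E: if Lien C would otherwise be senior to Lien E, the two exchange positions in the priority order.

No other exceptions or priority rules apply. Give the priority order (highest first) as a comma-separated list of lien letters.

Effective dates after the stated exceptions: C's effective date is Nov 11, 2023, when work began; E's effective date is May 11, 2022, when work began.
B is a condominium assessment lien, so it outranks all other liens regardless of date.
Among the remaining liens, by effective date: E (May 11, 2022), A (Sep 23, 2022), D (Jan 20, 2023), C (Nov 11, 2023).
C is already junior to E, so the subordination agreement changes nothing.

B, E, A, D, C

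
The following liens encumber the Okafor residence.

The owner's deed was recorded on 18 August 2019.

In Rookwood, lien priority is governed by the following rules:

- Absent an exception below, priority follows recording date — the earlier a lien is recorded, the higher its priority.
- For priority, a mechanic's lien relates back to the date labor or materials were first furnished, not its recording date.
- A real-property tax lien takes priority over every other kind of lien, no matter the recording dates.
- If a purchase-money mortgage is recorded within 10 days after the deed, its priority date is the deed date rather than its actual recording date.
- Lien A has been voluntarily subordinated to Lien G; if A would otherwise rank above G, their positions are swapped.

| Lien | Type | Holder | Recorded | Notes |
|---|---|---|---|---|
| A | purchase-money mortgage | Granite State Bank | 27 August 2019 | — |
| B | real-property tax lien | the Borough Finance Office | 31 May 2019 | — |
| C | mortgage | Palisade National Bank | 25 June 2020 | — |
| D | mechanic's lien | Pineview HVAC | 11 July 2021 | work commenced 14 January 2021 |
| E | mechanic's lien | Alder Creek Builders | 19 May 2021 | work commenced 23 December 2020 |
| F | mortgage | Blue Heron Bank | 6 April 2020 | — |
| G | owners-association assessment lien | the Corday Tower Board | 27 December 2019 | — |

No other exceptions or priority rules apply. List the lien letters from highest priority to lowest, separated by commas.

Adjusting effective dates: A was recorded within the 10-day window, so its effective date is the deed date 18 August 2019; D's effective date is 14 January 2021, when work began; E's effective date is 23 December 2020, when work began.
B is a real-property tax lien and takes priority over every other lien.
The other liens, earliest effective date first: A (18 August 2019), G (27 December 2019), F (6 April 2020), C (25 June 2020), E (23 December 2020), D (14 January 2021).
A is senior to G before the subordination, so the two trade places.

B, G, A, F, C, E, D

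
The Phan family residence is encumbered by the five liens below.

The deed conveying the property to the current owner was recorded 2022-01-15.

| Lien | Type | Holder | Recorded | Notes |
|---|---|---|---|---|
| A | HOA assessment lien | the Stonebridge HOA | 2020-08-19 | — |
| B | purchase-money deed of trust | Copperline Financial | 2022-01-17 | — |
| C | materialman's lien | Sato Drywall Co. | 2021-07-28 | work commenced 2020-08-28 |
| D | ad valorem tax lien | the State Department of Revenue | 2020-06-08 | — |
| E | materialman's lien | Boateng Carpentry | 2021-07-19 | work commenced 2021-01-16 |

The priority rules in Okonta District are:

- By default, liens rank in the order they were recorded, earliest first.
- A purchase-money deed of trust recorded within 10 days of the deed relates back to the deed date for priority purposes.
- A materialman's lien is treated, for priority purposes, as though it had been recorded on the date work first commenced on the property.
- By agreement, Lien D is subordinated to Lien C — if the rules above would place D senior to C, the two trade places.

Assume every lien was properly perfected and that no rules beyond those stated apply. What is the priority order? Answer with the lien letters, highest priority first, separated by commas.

First, effective dates: B was recorded within the 10-day window, so its effective date is the deed date 2022-01-15; C is treated as recorded 2020-08-28, the work-commencement date; E is treated as recorded 2021-01-16, the work-commencement date.
Sorted by effective date: D (2020-06-08), A (2020-08-19), C (2020-08-28), E (2021-01-16), B (2022-01-15).
D would otherwise be senior to C, so under the subordination agreement D and C exchange positions.

C, A, D, E, B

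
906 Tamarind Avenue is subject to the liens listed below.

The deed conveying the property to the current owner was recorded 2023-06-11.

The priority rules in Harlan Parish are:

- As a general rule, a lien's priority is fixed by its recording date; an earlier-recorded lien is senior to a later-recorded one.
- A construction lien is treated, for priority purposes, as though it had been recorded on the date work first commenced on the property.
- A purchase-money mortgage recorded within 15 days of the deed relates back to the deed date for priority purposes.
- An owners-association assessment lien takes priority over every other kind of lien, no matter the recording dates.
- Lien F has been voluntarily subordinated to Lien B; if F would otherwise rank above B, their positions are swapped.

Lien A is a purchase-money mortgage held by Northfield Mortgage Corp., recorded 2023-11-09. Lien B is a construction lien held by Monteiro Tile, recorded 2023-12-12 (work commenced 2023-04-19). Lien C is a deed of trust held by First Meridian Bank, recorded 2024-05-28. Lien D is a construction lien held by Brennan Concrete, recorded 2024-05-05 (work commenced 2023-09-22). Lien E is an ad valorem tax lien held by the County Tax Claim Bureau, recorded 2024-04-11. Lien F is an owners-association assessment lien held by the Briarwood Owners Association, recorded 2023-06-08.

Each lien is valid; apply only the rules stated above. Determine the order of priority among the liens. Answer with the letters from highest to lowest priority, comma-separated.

B, F, D, A, E, C

Effective dates after the stated exceptions: A was recorded 151 days after the deed, outside the 15-day window, so it keeps its recording date; B is treated as recorded 2023-04-19, the work-commencement date; D's effective date is 2023-09-22, when work began.
F is an owners-association assessment lien, so it outranks all other liens regardless of date.
Ordering the rest by effective date: B (2023-04-19), D (2023-09-22), A (2023-11-09), E (2024-04-11), C (2024-05-28).
F would otherwise be senior to B, so under the subordination agreement F and B exchange positions.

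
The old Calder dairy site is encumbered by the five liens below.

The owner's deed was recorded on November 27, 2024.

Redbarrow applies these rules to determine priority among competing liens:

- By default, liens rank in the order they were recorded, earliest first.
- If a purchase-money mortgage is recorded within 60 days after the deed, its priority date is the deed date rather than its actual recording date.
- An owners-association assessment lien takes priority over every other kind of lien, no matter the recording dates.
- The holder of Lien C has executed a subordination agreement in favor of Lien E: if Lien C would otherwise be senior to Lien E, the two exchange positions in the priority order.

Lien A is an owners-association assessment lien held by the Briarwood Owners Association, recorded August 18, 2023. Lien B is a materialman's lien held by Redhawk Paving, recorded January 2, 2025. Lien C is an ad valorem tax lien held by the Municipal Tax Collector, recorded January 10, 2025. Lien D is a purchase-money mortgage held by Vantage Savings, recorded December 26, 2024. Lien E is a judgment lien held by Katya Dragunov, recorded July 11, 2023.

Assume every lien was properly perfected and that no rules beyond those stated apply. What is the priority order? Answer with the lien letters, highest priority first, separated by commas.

Effective dates: D's effective date is the deed date, November 27, 2024.
A, as an owners-association assessment lien, has superpriority and ranks first.
The other liens, earliest effective date first: E (July 11, 2023), D (November 27, 2024), B (January 2, 2025), C (January 10, 2025).
C already ranks below E; the subordination has no effect.

A, E, D, B, C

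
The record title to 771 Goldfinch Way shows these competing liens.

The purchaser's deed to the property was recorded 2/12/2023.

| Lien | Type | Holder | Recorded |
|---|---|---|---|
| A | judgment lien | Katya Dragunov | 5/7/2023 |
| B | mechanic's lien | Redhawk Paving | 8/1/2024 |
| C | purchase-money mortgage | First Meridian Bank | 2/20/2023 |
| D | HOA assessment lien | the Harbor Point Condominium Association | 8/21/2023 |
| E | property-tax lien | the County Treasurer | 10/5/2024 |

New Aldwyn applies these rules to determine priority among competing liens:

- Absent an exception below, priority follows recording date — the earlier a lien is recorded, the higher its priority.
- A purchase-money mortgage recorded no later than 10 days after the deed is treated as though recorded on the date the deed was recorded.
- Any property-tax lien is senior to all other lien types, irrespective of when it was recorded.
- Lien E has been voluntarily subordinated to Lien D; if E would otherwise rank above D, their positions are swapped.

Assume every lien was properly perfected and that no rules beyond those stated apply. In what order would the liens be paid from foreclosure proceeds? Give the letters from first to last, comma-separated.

Effective dates after the stated exceptions: C's effective date is the deed date, 2/12/2023.
E, as a property-tax lien, has superpriority and ranks first.
Remaining liens by effective date: C (2/12/2023), A (5/7/2023), D (8/21/2023), B (8/1/2024).
E would otherwise be senior to D, so under the subordination agreement E and D exchange positions.

D, C, A, E, B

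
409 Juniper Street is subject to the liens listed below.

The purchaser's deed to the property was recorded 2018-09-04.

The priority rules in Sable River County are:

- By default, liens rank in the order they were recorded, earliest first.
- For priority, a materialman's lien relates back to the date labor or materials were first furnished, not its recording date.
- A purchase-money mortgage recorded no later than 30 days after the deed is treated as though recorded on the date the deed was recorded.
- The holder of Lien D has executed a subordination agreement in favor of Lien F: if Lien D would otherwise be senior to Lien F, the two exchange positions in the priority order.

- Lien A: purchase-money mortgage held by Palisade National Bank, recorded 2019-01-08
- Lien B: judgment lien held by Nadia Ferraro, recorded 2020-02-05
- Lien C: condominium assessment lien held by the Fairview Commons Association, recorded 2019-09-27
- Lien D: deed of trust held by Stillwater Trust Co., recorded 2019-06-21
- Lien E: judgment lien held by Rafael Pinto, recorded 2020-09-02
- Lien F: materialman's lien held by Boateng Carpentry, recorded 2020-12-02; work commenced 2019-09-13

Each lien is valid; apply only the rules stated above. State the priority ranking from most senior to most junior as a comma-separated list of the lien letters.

A, F, D, C, B, E

Effective dates after the stated exceptions: A was recorded 126 days after the deed — beyond 30 days — so no relation-back applies; F is treated as recorded 2019-09-13, the work-commencement date.
Sorted by effective date: A (2019-01-08), D (2019-06-21), F (2019-09-13), C (2019-09-27), B (2020-02-05), E (2020-09-02).
The subordination applies — D was senior to F — so D and F swap.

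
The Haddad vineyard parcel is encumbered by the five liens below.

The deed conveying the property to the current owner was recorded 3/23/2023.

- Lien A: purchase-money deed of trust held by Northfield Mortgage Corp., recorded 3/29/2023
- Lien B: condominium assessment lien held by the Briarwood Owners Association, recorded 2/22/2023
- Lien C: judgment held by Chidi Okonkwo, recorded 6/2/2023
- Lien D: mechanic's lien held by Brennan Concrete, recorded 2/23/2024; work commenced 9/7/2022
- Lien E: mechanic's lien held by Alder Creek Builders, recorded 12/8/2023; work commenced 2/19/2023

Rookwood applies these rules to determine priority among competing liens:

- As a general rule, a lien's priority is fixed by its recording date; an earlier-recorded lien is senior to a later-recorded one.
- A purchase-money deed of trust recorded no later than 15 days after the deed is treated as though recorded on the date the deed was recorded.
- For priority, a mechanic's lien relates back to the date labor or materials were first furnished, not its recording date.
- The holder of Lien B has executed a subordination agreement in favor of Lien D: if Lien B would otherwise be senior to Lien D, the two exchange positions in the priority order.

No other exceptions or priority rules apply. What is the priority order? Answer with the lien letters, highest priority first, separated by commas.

Adjusting effective dates: A relates back to the deed date 3/23/2023; D's effective date is 9/7/2022, when work began; E relates back to 2/19/2023 (work commenced).
By effective date: D (9/7/2022), E (2/19/2023), B (2/22/2023), A (3/23/2023), C (6/2/2023).
Since B is not senior to D, the subordination leaves the order unchanged.

D, E, B, A, C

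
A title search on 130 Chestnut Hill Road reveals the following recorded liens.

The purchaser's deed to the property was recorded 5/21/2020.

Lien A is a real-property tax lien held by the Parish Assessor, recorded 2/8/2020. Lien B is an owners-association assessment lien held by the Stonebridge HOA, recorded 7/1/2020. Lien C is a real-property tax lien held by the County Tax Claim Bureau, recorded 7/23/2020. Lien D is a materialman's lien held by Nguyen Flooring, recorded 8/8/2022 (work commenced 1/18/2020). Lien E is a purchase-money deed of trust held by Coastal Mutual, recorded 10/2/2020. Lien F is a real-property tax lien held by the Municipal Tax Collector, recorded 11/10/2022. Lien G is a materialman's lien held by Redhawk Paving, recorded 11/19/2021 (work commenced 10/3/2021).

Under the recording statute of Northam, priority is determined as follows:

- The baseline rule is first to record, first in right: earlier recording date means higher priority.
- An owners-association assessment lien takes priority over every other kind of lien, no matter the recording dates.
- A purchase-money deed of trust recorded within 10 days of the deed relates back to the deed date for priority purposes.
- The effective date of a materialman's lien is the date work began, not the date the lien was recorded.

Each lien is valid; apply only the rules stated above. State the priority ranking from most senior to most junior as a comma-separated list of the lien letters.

B, D, A, C, E, G, F

Effective dates after the stated exceptions: D relates back to 1/18/2020 (work commenced); E missed the 10-day window (134 days after the deed), so its recording date stands; G is treated as recorded 10/3/2021, the work-commencement date.
B is an owners-association assessment lien and takes priority over every other lien.
Remaining liens by effective date: D (1/18/2020), A (2/8/2020), C (7/23/2020), E (10/2/2020), G (10/3/2021), F (11/10/2022).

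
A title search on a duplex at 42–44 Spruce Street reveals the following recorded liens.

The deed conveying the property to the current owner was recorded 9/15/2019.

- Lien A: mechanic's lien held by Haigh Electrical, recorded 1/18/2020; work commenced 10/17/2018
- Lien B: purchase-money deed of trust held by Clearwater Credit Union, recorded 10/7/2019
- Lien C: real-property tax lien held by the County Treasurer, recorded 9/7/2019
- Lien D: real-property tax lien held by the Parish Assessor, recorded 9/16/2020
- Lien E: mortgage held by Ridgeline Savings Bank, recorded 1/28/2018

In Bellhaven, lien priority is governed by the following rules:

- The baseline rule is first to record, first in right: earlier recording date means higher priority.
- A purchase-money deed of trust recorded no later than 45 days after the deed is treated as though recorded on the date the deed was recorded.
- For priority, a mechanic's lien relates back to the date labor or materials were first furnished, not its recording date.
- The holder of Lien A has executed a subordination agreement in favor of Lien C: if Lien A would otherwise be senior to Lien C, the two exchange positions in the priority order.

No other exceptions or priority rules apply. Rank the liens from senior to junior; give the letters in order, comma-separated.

E, C, A, B, D

First, effective dates: A relates back to 10/17/2018 (work commenced); B's effective date is the deed date, 9/15/2019.
By effective date, earliest first: E (1/28/2018), A (10/17/2018), C (9/7/2019), B (9/15/2019), D (9/16/2020).
The subordination applies — A was senior to C — so A and C swap.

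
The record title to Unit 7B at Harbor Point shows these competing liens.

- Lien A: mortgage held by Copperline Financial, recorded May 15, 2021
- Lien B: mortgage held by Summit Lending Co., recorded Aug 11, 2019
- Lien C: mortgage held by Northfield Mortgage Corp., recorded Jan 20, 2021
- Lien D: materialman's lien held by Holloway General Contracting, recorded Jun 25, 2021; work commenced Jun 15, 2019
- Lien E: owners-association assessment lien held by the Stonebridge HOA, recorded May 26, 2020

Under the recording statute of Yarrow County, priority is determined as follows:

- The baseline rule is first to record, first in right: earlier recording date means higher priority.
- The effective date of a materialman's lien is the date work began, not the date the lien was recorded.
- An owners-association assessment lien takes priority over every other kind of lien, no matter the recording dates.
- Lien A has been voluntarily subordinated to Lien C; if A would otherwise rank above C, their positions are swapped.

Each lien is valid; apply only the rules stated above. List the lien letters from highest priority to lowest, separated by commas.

E, D, B, C, A

Adjusting effective dates: D relates back to Jun 15, 2019 (work commenced).
E is an owners-association assessment lien, so it outranks all other liens regardless of date.
Remaining liens by effective date: D (Jun 15, 2019), B (Aug 11, 2019), C (Jan 20, 2021), A (May 15, 2021).
A is already junior to C, so the subordination agreement changes nothing.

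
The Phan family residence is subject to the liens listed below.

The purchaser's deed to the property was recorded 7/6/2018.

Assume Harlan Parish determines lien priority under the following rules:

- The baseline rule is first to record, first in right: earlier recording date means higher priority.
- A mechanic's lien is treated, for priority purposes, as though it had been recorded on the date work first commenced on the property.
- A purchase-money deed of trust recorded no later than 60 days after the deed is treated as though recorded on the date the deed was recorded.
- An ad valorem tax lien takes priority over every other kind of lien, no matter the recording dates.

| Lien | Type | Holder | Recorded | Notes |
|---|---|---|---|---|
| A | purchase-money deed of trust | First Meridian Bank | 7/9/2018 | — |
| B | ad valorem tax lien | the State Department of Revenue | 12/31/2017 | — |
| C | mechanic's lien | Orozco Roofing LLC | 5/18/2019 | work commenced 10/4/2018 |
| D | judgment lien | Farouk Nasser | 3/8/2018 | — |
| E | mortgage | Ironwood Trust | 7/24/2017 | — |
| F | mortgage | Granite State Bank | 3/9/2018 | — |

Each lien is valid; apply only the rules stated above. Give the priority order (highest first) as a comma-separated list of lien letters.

B, E, D, F, A, C

First, effective dates: A relates back to the deed date 7/6/2018; C is treated as recorded 10/4/2018, the work-commencement date.
B is an ad valorem tax lien and takes priority over every other lien.
Among the remaining liens, by effective date: E (7/24/2017), D (3/8/2018), F (3/9/2018), A (7/6/2018), C (10/4/2018).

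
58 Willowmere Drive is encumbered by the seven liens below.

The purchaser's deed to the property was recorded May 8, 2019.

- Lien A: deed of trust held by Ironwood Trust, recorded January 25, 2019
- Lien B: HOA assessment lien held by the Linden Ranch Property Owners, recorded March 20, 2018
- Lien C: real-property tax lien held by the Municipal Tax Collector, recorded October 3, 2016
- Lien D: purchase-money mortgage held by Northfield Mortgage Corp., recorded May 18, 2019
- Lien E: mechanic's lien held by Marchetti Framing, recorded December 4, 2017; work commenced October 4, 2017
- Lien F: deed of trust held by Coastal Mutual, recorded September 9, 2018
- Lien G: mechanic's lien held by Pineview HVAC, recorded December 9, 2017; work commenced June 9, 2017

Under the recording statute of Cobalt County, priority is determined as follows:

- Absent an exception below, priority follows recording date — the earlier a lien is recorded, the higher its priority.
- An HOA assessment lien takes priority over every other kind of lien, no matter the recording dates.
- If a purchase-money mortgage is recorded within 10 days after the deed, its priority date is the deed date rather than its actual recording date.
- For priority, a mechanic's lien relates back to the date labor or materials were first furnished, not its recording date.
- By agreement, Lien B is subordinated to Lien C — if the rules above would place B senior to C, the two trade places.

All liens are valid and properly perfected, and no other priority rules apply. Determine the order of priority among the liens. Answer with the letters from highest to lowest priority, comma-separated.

Effective dates after the stated exceptions: D was recorded within the 10-day window, so its effective date is the deed date May 8, 2019; E's effective date is October 4, 2017, when work began; G is treated as recorded June 9, 2017, the work-commencement date.
B, as an HOA assessment lien, has superpriority and ranks first.
Remaining liens by effective date: C (October 3, 2016), G (June 9, 2017), E (October 4, 2017), F (September 9, 2018), A (January 25, 2019), D (May 8, 2019).
B is senior to C before the subordination, so the two trade places.

C, B, G, E, F, A, D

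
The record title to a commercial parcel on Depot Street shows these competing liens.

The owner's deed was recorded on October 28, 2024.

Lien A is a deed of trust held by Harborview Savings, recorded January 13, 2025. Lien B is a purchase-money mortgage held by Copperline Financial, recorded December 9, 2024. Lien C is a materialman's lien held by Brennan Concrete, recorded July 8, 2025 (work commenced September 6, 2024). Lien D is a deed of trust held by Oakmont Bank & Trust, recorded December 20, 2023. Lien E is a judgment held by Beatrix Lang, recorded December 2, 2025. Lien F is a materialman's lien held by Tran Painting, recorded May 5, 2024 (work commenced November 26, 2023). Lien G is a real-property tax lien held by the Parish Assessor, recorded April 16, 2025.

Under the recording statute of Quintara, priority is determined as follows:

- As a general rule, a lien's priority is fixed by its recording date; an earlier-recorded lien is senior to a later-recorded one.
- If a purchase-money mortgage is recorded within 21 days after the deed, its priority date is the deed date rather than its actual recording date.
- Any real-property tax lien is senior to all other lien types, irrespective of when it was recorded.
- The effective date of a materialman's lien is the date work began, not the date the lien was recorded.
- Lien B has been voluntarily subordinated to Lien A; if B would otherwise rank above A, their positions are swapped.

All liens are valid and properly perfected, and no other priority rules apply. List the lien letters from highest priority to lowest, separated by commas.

G, F, D, C, A, B, E

Adjusting effective dates: B missed the 21-day window (42 days after the deed), so its recording date stands; C relates back to September 6, 2024 (work commenced); F is treated as recorded November 26, 2023, the work-commencement date.
G is a real-property tax lien and takes priority over every other lien.
Remaining liens by effective date: F (November 26, 2023), D (December 20, 2023), C (September 6, 2024), B (December 9, 2024), A (January 13, 2025), E (December 2, 2025).
B would otherwise be senior to A, so under the subordination agreement B and A exchange positions.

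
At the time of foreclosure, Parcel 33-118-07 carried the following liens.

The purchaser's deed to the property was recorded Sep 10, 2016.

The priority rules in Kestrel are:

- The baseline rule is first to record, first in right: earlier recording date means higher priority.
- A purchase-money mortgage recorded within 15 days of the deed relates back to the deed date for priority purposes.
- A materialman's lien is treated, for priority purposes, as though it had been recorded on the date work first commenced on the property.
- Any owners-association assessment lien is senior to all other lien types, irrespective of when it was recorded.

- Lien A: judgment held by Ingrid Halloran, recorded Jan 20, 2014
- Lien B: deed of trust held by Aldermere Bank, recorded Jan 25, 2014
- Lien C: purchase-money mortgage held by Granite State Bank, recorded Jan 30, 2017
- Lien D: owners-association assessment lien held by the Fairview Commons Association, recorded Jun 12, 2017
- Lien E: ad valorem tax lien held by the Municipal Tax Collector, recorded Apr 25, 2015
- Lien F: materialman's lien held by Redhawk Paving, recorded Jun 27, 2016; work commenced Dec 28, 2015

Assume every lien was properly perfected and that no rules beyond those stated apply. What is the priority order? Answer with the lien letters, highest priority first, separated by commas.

D, A, B, E, F, C

Effective dates: C missed the 15-day window (142 days after the deed), so its recording date stands; F is treated as recorded Dec 28, 2015, the work-commencement date.
D is an owners-association assessment lien and takes priority over every other lien.
Ordering the rest by effective date: A (Jan 20, 2014), B (Jan 25, 2014), E (Apr 25, 2015), F (Dec 28, 2015), C (Jan 30, 2017).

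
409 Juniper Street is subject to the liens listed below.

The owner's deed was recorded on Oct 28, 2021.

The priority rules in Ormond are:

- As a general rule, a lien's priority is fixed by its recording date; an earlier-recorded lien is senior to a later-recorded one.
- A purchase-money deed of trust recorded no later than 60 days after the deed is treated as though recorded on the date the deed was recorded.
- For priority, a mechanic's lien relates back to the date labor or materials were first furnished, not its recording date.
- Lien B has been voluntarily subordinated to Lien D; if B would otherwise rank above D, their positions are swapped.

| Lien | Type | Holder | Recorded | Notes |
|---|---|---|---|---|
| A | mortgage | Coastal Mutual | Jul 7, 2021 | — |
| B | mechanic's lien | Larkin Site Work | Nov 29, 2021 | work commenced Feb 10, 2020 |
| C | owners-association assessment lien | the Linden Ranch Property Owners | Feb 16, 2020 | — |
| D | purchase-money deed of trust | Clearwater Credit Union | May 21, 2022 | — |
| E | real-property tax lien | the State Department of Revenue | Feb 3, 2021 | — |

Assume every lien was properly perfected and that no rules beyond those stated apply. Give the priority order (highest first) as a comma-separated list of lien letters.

D, C, E, A, B

Effective dates: B's effective date is Feb 10, 2020, when work began; D was recorded 205 days after the deed — beyond 60 days — so no relation-back applies.
By effective date, earliest first: B (Feb 10, 2020), C (Feb 16, 2020), E (Feb 3, 2021), A (Jul 7, 2021), D (May 21, 2022).
B is senior to D before the subordination, so the two trade places.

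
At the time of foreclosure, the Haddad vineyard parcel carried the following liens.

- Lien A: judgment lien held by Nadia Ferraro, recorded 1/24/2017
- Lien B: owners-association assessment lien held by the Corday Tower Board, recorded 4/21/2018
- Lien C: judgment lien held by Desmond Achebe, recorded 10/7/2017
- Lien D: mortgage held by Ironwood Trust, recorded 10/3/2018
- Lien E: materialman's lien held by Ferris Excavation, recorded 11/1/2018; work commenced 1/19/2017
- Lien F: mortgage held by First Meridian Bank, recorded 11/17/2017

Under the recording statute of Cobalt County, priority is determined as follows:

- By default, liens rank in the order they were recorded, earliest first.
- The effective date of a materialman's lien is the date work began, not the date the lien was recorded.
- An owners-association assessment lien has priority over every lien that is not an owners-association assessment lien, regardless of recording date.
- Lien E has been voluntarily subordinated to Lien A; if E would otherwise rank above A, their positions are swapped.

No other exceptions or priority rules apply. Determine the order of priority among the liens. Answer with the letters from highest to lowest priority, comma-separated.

B, A, E, C, F, D

Effective dates after the stated exceptions: E is treated as recorded 1/19/2017, the work-commencement date.
As an owners-association assessment lien, B is senior to every other lien.
Among the remaining liens, by effective date: E (1/19/2017), A (1/24/2017), C (10/7/2017), F (11/17/2017), D (10/3/2018).
E would otherwise be senior to A, so under the subordination agreement E and A exchange positions.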